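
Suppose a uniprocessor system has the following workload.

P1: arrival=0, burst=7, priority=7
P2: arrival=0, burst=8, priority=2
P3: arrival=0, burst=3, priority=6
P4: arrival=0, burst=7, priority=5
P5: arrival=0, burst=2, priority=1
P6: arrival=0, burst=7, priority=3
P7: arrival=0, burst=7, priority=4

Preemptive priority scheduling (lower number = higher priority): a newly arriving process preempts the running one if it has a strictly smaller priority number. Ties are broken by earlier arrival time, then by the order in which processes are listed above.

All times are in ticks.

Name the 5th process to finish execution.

P4

Schedule: | P5 0-2 | P2 2-10 | P6 10-17 | P7 17-24 | P4 24-31 | P3 31-34 | P1 34-41 |
Completion: P1=41  P2=10  P3=34  P4=31  P5=2  P6=17  P7=24
Turnaround (C−A): P1=41  P2=10  P3=34  P4=31  P5=2  P6=17  P7=24
Finish order: P5 → P2 → P6 → P7 → P4 → P3 → P1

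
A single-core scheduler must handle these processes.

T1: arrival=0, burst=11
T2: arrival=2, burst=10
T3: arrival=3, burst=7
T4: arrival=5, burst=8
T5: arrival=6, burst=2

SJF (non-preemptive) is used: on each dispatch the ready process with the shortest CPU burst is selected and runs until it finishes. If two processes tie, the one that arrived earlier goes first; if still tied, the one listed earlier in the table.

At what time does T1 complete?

Schedule: | T1 0-11 | T5 11-13 | T3 13-20 | T4 20-28 | T2 28-38 |
Completion: T1=11  T2=38  T3=20  T4=28  T5=13
Turnaround (C−A): T1=11  T2=36  T3=17  T4=23  T5=7

11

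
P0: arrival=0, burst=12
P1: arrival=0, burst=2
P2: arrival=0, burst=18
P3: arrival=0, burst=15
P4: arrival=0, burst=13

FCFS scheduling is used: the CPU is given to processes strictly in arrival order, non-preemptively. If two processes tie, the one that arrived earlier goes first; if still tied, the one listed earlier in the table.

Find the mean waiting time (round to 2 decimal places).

21.00

Schedule: | P0 0-12 | P1 12-14 | P2 14-32 | P3 32-47 | P4 47-60 |
Completion: P0=12  P1=14  P2=32  P3=47  P4=60
Turnaround (C−A): P0=12  P1=14  P2=32  P3=47  P4=60
Waiting times: P0=0, P1=12, P2=14, P3=32, P4=47
Average waiting = (0+12+14+32+47) / 5 = 105/5 = 21.00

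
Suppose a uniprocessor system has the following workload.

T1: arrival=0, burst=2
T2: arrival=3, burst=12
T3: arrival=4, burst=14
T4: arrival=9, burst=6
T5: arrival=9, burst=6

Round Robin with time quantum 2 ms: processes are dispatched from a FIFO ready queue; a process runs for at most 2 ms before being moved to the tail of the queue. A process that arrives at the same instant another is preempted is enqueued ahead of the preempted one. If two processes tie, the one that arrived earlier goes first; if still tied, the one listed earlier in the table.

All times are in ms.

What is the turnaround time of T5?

Gantt: | T1 0-2 | idle 2-3 | T2 3-5 | T3 5-7 | T2 7-9 | T3 9-11 | T4 11-13 | T5 13-15 | T2 15-17 | T3 17-19 | T4 19-21 | T5 21-23 | T2 23-25 | T3 25-27 | T4 27-29 | T5 29-31 | T2 31-33 | T3 33-35 | T2 35-37 | T3 37-41 |
Completion: T1=2  T2=37  T3=41  T4=29  T5=31
Turnaround(T5) = completion − arrival = 31 − 9 = 22

22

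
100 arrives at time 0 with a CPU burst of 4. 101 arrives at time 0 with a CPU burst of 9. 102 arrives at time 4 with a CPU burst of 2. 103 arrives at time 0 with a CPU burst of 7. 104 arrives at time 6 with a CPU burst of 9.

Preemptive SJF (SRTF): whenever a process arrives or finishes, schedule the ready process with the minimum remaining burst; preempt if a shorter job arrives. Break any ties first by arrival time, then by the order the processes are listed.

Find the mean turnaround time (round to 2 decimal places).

13.20

Gantt: | 100 0-4 | 102 4-6 | 103 6-13 | 101 13-22 | 104 22-31 |
Completion: 100=4  101=22  102=6  103=13  104=31
Turnaround (C−A): 100=4  101=22  102=2  103=13  104=25
Turnaround times: 100=4, 101=22, 102=2, 103=13, 104=25
Average turnaround = (4+22+2+13+25) / 5 = 66/5 = 13.20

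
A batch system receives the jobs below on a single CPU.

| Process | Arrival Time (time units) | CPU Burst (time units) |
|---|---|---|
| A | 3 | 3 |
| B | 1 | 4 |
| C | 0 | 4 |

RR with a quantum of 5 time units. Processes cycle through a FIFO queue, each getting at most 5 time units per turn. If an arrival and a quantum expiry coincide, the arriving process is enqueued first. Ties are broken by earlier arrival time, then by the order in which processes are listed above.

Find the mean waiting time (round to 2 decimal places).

2.67

Gantt: | C 0-4 | B 4-8 | A 8-11 |
Completion: A=11  B=8  C=4
Waiting times: A=5, B=3, C=0
Average waiting = (5+3+0) / 3 = 8/3 = 2.67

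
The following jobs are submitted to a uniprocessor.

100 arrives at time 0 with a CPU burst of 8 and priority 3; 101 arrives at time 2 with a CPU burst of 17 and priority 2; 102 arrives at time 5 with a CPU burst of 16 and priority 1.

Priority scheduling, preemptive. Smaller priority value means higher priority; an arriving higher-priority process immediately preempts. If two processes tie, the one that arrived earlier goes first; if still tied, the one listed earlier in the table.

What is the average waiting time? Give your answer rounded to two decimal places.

Gantt: | 100 0-2 | 101 2-5 | 102 5-21 | 101 21-35 | 100 35-41 |
Completion: 100=41  101=35  102=21
Turnaround (C−A): 100=41  101=33  102=16
Waiting times: 100=33, 101=16, 102=0
Average waiting = (33+16+0) / 3 = 49/3 = 16.33

16.33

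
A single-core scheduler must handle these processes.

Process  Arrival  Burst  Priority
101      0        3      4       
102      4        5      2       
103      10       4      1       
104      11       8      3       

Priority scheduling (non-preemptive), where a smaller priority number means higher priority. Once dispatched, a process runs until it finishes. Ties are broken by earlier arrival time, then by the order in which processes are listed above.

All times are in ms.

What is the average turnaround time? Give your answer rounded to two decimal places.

Timeline: | 101 0-3 | idle 3-4 | 102 4-9 | idle 9-10 | 103 10-14 | 104 14-22 |
Completion: 101=3  102=9  103=14  104=22
Turnaround times: 101=3, 102=5, 103=4, 104=11
Average turnaround = (3+5+4+11) / 4 = 23/4 = 5.75

5.75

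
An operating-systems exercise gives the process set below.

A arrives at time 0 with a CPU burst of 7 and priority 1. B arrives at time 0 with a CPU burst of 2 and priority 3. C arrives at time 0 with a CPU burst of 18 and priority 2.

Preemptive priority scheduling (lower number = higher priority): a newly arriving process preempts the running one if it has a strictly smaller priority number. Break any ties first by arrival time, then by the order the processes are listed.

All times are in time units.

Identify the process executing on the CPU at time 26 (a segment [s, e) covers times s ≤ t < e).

Timeline: | A 0-7 | C 7-25 | B 25-27 |
Completion: A=7  B=27  C=25
Turnaround (C−A): A=7  B=27  C=25

B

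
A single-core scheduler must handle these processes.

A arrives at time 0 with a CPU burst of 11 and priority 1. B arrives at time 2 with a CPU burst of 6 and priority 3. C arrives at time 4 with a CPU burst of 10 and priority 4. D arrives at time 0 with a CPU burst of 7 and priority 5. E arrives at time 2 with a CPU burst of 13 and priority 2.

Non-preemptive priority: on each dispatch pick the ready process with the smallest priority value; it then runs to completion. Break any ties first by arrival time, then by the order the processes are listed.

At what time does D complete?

Timeline: | A 0-11 | E 11-24 | B 24-30 | C 30-40 | D 40-47 |
Completion: A=11  B=30  C=40  D=47  E=24
Turnaround (C−A): A=11  B=28  C=36  D=47  E=22

47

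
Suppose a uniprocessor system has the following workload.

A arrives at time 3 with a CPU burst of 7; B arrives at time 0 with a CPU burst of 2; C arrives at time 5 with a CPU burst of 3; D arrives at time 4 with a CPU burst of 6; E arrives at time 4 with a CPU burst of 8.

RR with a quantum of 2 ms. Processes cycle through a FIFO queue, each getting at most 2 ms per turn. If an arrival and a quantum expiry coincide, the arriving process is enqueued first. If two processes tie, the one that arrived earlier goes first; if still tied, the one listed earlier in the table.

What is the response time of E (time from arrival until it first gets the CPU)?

3

Schedule: | B 0-2 | idle 2-3 | A 3-5 | D 5-7 | E 7-9 | C 9-11 | A 11-13 | D 13-15 | E 15-17 | C 17-18 | A 18-20 | D 20-22 | E 22-24 | A 24-25 | E 25-27 |
Completion: A=25  B=2  C=18  D=22  E=27
Response(E) = first start − arrival = 7 − 4 = 3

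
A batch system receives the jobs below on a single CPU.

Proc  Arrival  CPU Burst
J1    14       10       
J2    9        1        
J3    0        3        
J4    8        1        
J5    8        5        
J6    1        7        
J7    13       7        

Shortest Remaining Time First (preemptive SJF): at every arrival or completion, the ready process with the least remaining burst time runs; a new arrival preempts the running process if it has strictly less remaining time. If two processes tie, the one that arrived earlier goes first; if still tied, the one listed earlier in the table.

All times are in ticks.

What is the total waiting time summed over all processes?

22

Timeline: | J3 0-3 | J6 3-8 | J4 8-9 | J2 9-10 | J6 10-12 | J5 12-17 | J7 17-24 | J1 24-34 |
Completion: J1=34  J2=10  J3=3  J4=9  J5=17  J6=12  J7=24
Turnaround (C−A): J1=20  J2=1  J3=3  J4=1  J5=9  J6=11  J7=11
Waiting = turnaround − burst: J1=10, J2=0, J3=0, J4=0, J5=4, J6=4, J7=4
Total waiting = 10 + 0 + 0 + 0 + 4 + 4 + 4 = 22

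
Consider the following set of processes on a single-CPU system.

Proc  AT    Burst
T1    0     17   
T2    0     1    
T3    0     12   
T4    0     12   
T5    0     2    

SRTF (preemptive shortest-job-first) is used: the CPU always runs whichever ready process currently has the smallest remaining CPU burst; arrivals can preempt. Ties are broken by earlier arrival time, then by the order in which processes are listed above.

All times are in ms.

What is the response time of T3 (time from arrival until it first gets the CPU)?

Schedule: | T2 0-1 | T5 1-3 | T3 3-15 | T4 15-27 | T1 27-44 |
Completion: T1=44  T2=1  T3=15  T4=27  T5=3
Response(T3) = first start − arrival = 3 − 0 = 3

3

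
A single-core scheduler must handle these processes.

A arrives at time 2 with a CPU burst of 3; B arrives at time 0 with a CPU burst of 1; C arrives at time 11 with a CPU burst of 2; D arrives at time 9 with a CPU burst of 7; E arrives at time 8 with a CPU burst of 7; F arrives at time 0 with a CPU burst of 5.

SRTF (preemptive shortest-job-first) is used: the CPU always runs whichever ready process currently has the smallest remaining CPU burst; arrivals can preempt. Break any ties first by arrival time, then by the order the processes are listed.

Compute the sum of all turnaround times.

41

Gantt: | B 0-1 | F 1-2 | A 2-5 | F 5-9 | E 9-11 | C 11-13 | E 13-18 | D 18-25 |
Completion: A=5  B=1  C=13  D=25  E=18  F=9
Turnaround (C−A): A=3  B=1  C=2  D=16  E=10  F=9
Turnaround = completion − arrival: A=3, B=1, C=2, D=16, E=10, F=9
Total turnaround = 3 + 1 + 2 + 16 + 10 + 9 = 41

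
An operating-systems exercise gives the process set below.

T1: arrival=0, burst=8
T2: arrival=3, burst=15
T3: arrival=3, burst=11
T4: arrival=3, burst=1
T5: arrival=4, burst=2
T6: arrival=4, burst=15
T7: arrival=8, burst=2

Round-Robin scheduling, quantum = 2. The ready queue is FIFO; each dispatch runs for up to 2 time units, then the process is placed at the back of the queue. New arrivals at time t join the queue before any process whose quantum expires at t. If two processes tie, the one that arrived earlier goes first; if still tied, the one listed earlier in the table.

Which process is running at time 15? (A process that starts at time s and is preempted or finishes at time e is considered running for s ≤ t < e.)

Gantt: | T1 0-4 | T2 4-6 | T3 6-8 | T4 8-9 | T5 9-11 | T6 11-13 | T1 13-15 | T2 15-17 | T7 17-19 | T3 19-21 | T6 21-23 | T1 23-25 | T2 25-27 | T3 27-29 | T6 29-31 | T2 31-33 | T3 33-35 | T6 35-37 | T2 37-39 | T3 39-41 | T6 41-43 | T2 43-45 | T3 45-46 | T6 46-48 | T2 48-50 | T6 50-52 | T2 52-53 | T6 53-54 |
Completion: T1=25  T2=53  T3=46  T4=9  T5=11  T6=54  T7=19

T2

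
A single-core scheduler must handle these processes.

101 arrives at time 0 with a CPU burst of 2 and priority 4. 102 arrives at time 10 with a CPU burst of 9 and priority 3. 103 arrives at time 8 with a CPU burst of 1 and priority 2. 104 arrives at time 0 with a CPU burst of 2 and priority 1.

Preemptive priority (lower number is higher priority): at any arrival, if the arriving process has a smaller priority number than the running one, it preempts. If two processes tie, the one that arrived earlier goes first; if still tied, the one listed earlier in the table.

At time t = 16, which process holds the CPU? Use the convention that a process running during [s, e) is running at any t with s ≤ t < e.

Gantt: | 104 0-2 | 101 2-4 | idle 4-8 | 103 8-9 | idle 9-10 | 102 10-19 |
Completion: 101=4  102=19  103=9  104=2
Turnaround (C−A): 101=4  102=9  103=1  104=2

102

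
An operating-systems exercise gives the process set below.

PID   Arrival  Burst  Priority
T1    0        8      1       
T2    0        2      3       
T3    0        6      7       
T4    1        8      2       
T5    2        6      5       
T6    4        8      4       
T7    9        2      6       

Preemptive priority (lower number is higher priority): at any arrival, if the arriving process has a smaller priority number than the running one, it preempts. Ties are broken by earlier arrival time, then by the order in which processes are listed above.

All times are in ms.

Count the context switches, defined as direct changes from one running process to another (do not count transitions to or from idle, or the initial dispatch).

6

Gantt: | T1 0-8 | T4 8-16 | T2 16-18 | T6 18-26 | T5 26-32 | T7 32-34 | T3 34-40 |
Completion: T1=8  T2=18  T3=40  T4=16  T5=32  T6=26  T7=34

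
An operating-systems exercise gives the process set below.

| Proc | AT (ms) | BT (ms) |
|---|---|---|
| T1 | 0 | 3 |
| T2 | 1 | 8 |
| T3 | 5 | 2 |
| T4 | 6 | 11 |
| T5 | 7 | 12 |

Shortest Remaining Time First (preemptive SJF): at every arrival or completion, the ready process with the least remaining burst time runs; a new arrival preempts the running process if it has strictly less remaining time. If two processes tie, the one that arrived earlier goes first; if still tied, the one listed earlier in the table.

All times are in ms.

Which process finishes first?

Schedule: | T1 0-3 | T2 3-5 | T3 5-7 | T2 7-13 | T4 13-24 | T5 24-36 |
Completion: T1=3  T2=13  T3=7  T4=24  T5=36
Turnaround (C−A): T1=3  T2=12  T3=2  T4=18  T5=29
Finish order: T1 → T3 → T2 → T4 → T5

T1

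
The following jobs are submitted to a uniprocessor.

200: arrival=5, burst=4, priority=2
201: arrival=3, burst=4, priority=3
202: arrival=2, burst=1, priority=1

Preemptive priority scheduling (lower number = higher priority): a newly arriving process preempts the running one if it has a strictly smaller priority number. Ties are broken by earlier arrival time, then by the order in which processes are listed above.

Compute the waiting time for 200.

Timeline: | idle 0-2 | 202 2-3 | 201 3-5 | 200 5-9 | 201 9-11 |
Completion: 200=9  201=11  202=3
Turnaround (C−A): 200=4  201=8  202=1
Waiting(200) = turnaround − burst = 4 − 4 = 0

0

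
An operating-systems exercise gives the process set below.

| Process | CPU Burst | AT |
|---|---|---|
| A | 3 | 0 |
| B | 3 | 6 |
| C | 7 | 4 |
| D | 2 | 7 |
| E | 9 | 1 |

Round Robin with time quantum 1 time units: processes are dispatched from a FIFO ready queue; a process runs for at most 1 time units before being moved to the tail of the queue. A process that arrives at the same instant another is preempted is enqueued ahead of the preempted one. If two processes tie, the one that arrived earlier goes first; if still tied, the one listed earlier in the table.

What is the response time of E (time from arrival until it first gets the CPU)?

Gantt: | A 0-1 | E 1-2 | A 2-3 | E 3-4 | A 4-5 | C 5-6 | E 6-7 | B 7-8 | C 8-9 | D 9-10 | E 10-11 | B 11-12 | C 12-13 | D 13-14 | E 14-15 | B 15-16 | C 16-17 | E 17-18 | C 18-19 | E 19-20 | C 20-21 | E 21-22 | C 22-23 | E 23-24 |
Completion: A=5  B=16  C=23  D=14  E=24
Turnaround (C−A): A=5  B=10  C=19  D=7  E=23
Response(E) = first start − arrival = 1 − 1 = 0

0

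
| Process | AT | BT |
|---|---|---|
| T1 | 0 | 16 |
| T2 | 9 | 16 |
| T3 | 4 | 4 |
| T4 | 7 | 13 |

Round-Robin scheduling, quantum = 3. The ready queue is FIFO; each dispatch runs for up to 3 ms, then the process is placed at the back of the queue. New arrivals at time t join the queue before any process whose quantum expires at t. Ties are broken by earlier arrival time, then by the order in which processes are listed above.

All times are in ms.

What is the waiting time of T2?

24

Gantt: | T1 0-6 | T3 6-9 | T1 9-12 | T4 12-15 | T2 15-18 | T3 18-19 | T1 19-22 | T4 22-25 | T2 25-28 | T1 28-31 | T4 31-34 | T2 34-37 | T1 37-38 | T4 38-41 | T2 41-44 | T4 44-45 | T2 45-49 |
Completion: T1=38  T2=49  T3=19  T4=45
Waiting(T2) = turnaround − burst = 40 − 16 = 24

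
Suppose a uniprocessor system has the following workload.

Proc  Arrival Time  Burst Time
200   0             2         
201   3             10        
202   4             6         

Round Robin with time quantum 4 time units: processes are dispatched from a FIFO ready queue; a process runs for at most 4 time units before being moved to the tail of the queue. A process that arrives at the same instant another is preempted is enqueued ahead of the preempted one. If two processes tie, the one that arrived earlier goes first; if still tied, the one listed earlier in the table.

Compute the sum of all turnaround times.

31

Timeline: | 200 0-2 | idle 2-3 | 201 3-7 | 202 7-11 | 201 11-15 | 202 15-17 | 201 17-19 |
Completion: 200=2  201=19  202=17
Turnaround = completion − arrival: 200=2, 201=16, 202=13
Total turnaround = 2 + 16 + 13 = 31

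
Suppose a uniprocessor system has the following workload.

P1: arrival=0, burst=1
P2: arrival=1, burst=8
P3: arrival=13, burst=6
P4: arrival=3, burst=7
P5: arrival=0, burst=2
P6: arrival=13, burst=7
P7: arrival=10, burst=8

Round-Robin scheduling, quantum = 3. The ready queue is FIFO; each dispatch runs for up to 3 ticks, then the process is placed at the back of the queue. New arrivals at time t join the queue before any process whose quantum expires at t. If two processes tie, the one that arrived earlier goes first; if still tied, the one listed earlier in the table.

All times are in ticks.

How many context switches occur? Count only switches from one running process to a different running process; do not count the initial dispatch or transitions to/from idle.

Schedule: | P1 0-1 | P5 1-3 | P2 3-6 | P4 6-9 | P2 9-12 | P4 12-15 | P7 15-18 | P2 18-20 | P3 20-23 | P6 23-26 | P4 26-27 | P7 27-30 | P3 30-33 | P6 33-36 | P7 36-38 | P6 38-39 |
Completion: P1=1  P2=20  P3=33  P4=27  P5=3  P6=39  P7=38

15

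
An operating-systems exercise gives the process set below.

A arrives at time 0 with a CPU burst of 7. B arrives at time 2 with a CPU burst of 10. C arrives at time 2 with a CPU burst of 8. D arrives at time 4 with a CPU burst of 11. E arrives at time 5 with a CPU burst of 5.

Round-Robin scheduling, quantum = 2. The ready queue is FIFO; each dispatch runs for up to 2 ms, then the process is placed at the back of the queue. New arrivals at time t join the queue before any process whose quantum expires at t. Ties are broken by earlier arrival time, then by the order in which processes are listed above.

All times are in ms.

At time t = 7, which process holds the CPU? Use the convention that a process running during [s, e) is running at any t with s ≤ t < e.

Timeline: | A 0-2 | B 2-4 | C 4-6 | A 6-8 | D 8-10 | B 10-12 | E 12-14 | C 14-16 | A 16-18 | D 18-20 | B 20-22 | E 22-24 | C 24-26 | A 26-27 | D 27-29 | B 29-31 | E 31-32 | C 32-34 | D 34-36 | B 36-38 | D 38-41 |
Completion: A=27  B=38  C=34  D=41  E=32
Turnaround (C−A): A=27  B=36  C=32  D=37  E=27

A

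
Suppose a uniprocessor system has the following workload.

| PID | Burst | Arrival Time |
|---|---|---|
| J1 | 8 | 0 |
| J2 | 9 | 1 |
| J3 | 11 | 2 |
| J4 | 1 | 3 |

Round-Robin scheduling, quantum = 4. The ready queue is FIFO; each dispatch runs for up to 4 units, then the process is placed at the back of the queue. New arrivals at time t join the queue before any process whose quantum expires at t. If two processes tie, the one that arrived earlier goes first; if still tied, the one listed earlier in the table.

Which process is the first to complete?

Gantt: | J1 0-4 | J2 4-8 | J3 8-12 | J4 12-13 | J1 13-17 | J2 17-21 | J3 21-25 | J2 25-26 | J3 26-29 |
Completion: J1=17  J2=26  J3=29  J4=13
Turnaround (C−A): J1=17  J2=25  J3=27  J4=10
Finish order: J4 → J1 → J2 → J3

J4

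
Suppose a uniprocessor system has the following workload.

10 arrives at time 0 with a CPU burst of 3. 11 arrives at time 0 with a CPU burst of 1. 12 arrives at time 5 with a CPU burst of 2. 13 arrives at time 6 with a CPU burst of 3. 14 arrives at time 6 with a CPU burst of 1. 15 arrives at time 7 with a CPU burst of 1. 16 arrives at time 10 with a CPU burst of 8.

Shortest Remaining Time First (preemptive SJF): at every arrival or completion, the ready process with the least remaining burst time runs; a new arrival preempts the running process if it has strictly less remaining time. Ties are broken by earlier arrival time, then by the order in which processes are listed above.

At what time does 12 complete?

Gantt: | 11 0-1 | 10 1-4 | idle 4-5 | 12 5-7 | 14 7-8 | 15 8-9 | 13 9-12 | 16 12-20 |
Completion: 10=4  11=1  12=7  13=12  14=8  15=9  16=20
Turnaround (C−A): 10=4  11=1  12=2  13=6  14=2  15=2  16=10

7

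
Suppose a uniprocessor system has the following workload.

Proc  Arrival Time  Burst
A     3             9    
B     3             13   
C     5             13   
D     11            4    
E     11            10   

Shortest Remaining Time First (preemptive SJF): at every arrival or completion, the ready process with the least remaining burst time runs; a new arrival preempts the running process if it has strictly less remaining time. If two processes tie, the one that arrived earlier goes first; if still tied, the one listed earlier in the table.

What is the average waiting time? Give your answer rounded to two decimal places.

Schedule: | idle 0-3 | A 3-12 | D 12-16 | E 16-26 | B 26-39 | C 39-52 |
Completion: A=12  B=39  C=52  D=16  E=26
Waiting times: A=0, B=23, C=34, D=1, E=5
Average waiting = (0+23+34+1+5) / 5 = 63/5 = 12.60

12.60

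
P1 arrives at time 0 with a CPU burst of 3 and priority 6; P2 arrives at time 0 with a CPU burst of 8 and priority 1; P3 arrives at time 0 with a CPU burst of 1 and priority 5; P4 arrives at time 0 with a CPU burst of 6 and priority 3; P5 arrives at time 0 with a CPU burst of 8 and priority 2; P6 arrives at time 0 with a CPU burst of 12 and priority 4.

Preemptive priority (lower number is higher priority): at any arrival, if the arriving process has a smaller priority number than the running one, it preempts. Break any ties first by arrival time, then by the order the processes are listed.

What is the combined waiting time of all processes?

Gantt: | P2 0-8 | P5 8-16 | P4 16-22 | P6 22-34 | P3 34-35 | P1 35-38 |
Completion: P1=38  P2=8  P3=35  P4=22  P5=16  P6=34
Turnaround (C−A): P1=38  P2=8  P3=35  P4=22  P5=16  P6=34
Waiting = turnaround − burst: P1=35, P2=0, P3=34, P4=16, P5=8, P6=22
Total waiting = 35 + 0 + 34 + 16 + 8 + 22 = 115

115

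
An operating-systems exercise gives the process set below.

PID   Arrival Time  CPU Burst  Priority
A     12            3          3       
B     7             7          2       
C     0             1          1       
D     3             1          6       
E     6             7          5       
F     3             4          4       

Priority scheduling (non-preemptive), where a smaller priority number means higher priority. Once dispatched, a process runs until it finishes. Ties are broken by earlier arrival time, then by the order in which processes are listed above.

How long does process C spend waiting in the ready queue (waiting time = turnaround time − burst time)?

0

Timeline: | C 0-1 | idle 1-3 | F 3-7 | B 7-14 | A 14-17 | E 17-24 | D 24-25 |
Completion: A=17  B=14  C=1  D=25  E=24  F=7
Turnaround (C−A): A=5  B=7  C=1  D=22  E=18  F=4
Waiting(C) = turnaround − burst = 1 − 1 = 0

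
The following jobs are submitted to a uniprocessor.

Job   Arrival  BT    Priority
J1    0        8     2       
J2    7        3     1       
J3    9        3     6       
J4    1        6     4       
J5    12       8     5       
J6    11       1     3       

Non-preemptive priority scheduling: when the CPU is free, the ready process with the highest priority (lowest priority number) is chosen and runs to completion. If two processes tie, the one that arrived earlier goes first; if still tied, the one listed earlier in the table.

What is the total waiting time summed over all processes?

Schedule: | J1 0-8 | J2 8-11 | J6 11-12 | J4 12-18 | J5 18-26 | J3 26-29 |
Completion: J1=8  J2=11  J3=29  J4=18  J5=26  J6=12
Waiting = turnaround − burst: J1=0, J2=1, J3=17, J4=11, J5=6, J6=0
Total waiting = 0 + 1 + 17 + 11 + 6 + 0 = 35

35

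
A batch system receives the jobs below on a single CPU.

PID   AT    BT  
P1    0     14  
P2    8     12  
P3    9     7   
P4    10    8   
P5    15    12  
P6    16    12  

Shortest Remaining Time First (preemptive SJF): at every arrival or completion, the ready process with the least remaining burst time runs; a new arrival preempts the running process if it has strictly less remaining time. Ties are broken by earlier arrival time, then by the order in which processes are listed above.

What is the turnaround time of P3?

Gantt: | P1 0-14 | P3 14-21 | P4 21-29 | P2 29-41 | P5 41-53 | P6 53-65 |
Completion: P1=14  P2=41  P3=21  P4=29  P5=53  P6=65
Turnaround(P3) = completion − arrival = 21 − 9 = 12

12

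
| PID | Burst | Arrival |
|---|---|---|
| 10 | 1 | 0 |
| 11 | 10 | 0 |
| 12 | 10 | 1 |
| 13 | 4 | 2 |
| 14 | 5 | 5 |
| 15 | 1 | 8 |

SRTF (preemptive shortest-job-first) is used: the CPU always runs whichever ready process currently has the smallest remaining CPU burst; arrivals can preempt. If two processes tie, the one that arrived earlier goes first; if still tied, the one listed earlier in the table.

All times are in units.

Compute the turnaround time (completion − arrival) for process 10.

Gantt: | 10 0-1 | 11 1-2 | 13 2-6 | 14 6-8 | 15 8-9 | 14 9-12 | 11 12-21 | 12 21-31 |
Completion: 10=1  11=21  12=31  13=6  14=12  15=9
Turnaround (C−A): 10=1  11=21  12=30  13=4  14=7  15=1
Turnaround(10) = completion − arrival = 1 − 0 = 1

1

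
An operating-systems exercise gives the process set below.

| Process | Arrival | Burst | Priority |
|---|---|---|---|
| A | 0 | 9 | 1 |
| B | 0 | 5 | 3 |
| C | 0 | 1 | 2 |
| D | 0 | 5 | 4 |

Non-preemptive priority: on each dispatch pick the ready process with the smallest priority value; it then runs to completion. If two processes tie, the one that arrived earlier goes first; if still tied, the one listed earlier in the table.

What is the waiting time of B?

Gantt: | A 0-9 | C 9-10 | B 10-15 | D 15-20 |
Completion: A=9  B=15  C=10  D=20
Turnaround (C−A): A=9  B=15  C=10  D=20
Waiting(B) = turnaround − burst = 15 − 5 = 10

10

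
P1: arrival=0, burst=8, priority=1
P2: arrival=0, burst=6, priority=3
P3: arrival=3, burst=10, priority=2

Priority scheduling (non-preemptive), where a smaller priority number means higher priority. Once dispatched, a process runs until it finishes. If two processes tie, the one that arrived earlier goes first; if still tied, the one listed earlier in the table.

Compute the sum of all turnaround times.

Schedule: | P1 0-8 | P3 8-18 | P2 18-24 |
Completion: P1=8  P2=24  P3=18
Turnaround (C−A): P1=8  P2=24  P3=15
Turnaround = completion − arrival: P1=8, P2=24, P3=15
Total turnaround = 8 + 24 + 15 = 47

47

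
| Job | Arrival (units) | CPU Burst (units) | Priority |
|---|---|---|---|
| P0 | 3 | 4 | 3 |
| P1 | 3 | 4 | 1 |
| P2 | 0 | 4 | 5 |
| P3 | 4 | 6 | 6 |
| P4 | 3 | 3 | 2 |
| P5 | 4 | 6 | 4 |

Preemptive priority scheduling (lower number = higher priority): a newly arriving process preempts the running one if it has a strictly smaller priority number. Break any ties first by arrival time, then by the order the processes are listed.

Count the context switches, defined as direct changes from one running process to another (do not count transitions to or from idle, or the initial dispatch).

6

Gantt: | P2 0-3 | P1 3-7 | P4 7-10 | P0 10-14 | P5 14-20 | P2 20-21 | P3 21-27 |
Completion: P0=14  P1=7  P2=21  P3=27  P4=10  P5=20
Turnaround (C−A): P0=11  P1=4  P2=21  P3=23  P4=7  P5=16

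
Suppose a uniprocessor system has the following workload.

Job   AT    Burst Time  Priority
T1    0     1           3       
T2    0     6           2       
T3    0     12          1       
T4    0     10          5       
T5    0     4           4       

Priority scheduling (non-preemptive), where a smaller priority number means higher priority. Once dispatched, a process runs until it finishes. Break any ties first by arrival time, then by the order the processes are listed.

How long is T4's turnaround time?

33

Timeline: | T3 0-12 | T2 12-18 | T1 18-19 | T5 19-23 | T4 23-33 |
Completion: T1=19  T2=18  T3=12  T4=33  T5=23
Turnaround (C−A): T1=19  T2=18  T3=12  T4=33  T5=23
Turnaround(T4) = completion − arrival = 33 − 0 = 33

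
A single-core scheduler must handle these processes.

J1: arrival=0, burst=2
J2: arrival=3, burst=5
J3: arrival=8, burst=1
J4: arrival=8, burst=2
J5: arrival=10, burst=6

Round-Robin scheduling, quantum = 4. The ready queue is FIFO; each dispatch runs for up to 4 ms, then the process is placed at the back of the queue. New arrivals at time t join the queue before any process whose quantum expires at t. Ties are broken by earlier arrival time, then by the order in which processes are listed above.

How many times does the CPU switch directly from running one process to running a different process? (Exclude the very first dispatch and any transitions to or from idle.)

Timeline: | J1 0-2 | idle 2-3 | J2 3-8 | J3 8-9 | J4 9-11 | J5 11-17 |
Completion: J1=2  J2=8  J3=9  J4=11  J5=17
Turnaround (C−A): J1=2  J2=5  J3=1  J4=3  J5=7

3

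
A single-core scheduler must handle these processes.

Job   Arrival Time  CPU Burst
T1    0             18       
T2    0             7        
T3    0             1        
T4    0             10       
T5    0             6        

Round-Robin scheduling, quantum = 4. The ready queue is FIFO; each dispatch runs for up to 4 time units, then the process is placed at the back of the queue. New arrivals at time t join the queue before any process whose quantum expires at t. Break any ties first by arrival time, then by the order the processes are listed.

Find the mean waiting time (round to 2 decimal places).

19.80

Timeline: | T1 0-4 | T2 4-8 | T3 8-9 | T4 9-13 | T5 13-17 | T1 17-21 | T2 21-24 | T4 24-28 | T5 28-30 | T1 30-34 | T4 34-36 | T1 36-42 |
Completion: T1=42  T2=24  T3=9  T4=36  T5=30
Turnaround (C−A): T1=42  T2=24  T3=9  T4=36  T5=30
Waiting times: T1=24, T2=17, T3=8, T4=26, T5=24
Average waiting = (24+17+8+26+24) / 5 = 99/5 = 19.80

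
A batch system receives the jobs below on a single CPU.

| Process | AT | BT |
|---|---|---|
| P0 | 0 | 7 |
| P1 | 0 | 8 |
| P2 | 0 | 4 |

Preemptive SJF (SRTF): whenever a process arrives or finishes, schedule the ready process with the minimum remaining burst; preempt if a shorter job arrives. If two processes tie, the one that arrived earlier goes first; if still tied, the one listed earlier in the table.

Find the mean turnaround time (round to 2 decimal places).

11.33

Timeline: | P2 0-4 | P0 4-11 | P1 11-19 |
Completion: P0=11  P1=19  P2=4
Turnaround (C−A): P0=11  P1=19  P2=4
Turnaround times: P0=11, P1=19, P2=4
Average turnaround = (11+19+4) / 3 = 34/3 = 11.33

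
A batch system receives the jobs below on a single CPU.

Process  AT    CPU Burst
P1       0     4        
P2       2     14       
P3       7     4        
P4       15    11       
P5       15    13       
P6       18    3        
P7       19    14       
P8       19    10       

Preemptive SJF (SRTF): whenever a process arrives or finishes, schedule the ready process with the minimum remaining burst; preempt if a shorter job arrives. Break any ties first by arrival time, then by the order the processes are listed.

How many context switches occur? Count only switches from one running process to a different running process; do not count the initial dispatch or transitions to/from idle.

9

Schedule: | P1 0-4 | P2 4-7 | P3 7-11 | P2 11-18 | P6 18-21 | P2 21-25 | P8 25-35 | P4 35-46 | P5 46-59 | P7 59-73 |
Completion: P1=4  P2=25  P3=11  P4=46  P5=59  P6=21  P7=73  P8=35
Turnaround (C−A): P1=4  P2=23  P3=4  P4=31  P5=44  P6=3  P7=54  P8=16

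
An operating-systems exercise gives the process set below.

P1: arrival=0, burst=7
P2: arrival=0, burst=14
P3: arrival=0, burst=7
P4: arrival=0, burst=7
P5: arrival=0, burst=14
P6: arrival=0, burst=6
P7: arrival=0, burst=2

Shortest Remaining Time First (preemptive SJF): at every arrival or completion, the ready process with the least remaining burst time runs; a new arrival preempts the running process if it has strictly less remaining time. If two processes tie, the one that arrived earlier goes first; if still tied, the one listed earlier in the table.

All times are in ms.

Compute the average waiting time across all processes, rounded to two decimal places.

17.00

Gantt: | P7 0-2 | P6 2-8 | P1 8-15 | P3 15-22 | P4 22-29 | P2 29-43 | P5 43-57 |
Completion: P1=15  P2=43  P3=22  P4=29  P5=57  P6=8  P7=2
Waiting times: P1=8, P2=29, P3=15, P4=22, P5=43, P6=2, P7=0
Average waiting = (8+29+15+22+43+2+0) / 7 = 119/7 = 17.00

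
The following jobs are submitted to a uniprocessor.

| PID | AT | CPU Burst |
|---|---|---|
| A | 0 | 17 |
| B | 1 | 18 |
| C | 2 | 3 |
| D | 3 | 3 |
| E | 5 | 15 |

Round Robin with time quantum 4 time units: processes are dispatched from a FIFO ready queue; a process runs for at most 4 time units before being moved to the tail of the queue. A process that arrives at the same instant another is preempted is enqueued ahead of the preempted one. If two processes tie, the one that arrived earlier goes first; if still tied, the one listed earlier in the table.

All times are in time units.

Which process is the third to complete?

A

Schedule: | A 0-4 | B 4-8 | C 8-11 | D 11-14 | A 14-18 | E 18-22 | B 22-26 | A 26-30 | E 30-34 | B 34-38 | A 38-42 | E 42-46 | B 46-50 | A 50-51 | E 51-54 | B 54-56 |
Completion: A=51  B=56  C=11  D=14  E=54
Turnaround (C−A): A=51  B=55  C=9  D=11  E=49
Finish order: C → D → A → E → B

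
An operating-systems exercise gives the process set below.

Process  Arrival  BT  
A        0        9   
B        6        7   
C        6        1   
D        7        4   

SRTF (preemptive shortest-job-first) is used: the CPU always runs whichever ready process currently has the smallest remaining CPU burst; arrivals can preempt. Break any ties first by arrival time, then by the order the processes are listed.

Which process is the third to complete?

Gantt: | A 0-6 | C 6-7 | A 7-10 | D 10-14 | B 14-21 |
Completion: A=10  B=21  C=7  D=14
Turnaround (C−A): A=10  B=15  C=1  D=7
Finish order: C → A → D → B

D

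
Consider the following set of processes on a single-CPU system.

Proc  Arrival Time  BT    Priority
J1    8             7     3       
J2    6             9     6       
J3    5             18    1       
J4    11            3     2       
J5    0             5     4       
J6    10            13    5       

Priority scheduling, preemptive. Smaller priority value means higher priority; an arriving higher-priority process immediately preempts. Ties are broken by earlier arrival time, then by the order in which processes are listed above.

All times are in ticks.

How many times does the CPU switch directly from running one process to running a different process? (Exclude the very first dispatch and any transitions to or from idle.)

Timeline: | J5 0-5 | J3 5-23 | J4 23-26 | J1 26-33 | J6 33-46 | J2 46-55 |
Completion: J1=33  J2=55  J3=23  J4=26  J5=5  J6=46
Turnaround (C−A): J1=25  J2=49  J3=18  J4=15  J5=5  J6=36

5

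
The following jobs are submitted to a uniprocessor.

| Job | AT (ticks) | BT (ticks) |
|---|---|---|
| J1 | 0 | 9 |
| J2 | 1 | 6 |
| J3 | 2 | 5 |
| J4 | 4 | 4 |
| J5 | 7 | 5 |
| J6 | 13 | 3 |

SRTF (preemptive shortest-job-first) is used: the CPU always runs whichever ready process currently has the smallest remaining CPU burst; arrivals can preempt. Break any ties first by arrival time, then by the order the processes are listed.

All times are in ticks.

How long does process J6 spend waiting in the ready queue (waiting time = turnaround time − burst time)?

3

Gantt: | J1 0-1 | J2 1-7 | J4 7-11 | J3 11-16 | J6 16-19 | J5 19-24 | J1 24-32 |
Completion: J1=32  J2=7  J3=16  J4=11  J5=24  J6=19
Waiting(J6) = turnaround − burst = 6 − 3 = 3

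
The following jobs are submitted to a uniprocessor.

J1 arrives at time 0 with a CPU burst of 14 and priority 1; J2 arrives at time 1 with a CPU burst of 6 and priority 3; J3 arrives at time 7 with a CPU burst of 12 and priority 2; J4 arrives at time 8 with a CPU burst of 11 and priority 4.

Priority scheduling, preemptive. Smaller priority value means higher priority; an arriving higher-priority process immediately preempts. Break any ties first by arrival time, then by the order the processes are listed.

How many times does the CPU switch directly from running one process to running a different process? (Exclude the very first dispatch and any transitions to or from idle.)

3

Timeline: | J1 0-14 | J3 14-26 | J2 26-32 | J4 32-43 |
Completion: J1=14  J2=32  J3=26  J4=43
Turnaround (C−A): J1=14  J2=31  J3=19  J4=35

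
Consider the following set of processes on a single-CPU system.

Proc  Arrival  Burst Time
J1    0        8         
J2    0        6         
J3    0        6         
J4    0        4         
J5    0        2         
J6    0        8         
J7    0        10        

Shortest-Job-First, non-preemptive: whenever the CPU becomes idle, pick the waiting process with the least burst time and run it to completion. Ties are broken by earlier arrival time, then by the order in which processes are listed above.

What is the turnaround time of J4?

6

Schedule: | J5 0-2 | J4 2-6 | J2 6-12 | J3 12-18 | J1 18-26 | J6 26-34 | J7 34-44 |
Completion: J1=26  J2=12  J3=18  J4=6  J5=2  J6=34  J7=44
Turnaround(J4) = completion − arrival = 6 − 0 = 6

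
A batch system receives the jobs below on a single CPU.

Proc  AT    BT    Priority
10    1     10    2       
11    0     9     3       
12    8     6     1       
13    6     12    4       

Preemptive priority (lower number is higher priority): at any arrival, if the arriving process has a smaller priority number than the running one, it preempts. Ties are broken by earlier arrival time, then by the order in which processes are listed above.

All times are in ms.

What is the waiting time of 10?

Schedule: | 11 0-1 | 10 1-8 | 12 8-14 | 10 14-17 | 11 17-25 | 13 25-37 |
Completion: 10=17  11=25  12=14  13=37
Waiting(10) = turnaround − burst = 16 − 10 = 6

6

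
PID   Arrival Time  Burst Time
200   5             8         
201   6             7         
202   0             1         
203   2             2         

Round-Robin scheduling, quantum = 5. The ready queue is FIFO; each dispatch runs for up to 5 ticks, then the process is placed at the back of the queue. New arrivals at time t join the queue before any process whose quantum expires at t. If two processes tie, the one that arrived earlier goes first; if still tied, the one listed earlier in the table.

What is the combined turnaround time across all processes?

30

Timeline: | 202 0-1 | idle 1-2 | 203 2-4 | idle 4-5 | 200 5-10 | 201 10-15 | 200 15-18 | 201 18-20 |
Completion: 200=18  201=20  202=1  203=4
Turnaround (C−A): 200=13  201=14  202=1  203=2
Turnaround = completion − arrival: 200=13, 201=14, 202=1, 203=2
Total turnaround = 13 + 14 + 1 + 2 = 30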